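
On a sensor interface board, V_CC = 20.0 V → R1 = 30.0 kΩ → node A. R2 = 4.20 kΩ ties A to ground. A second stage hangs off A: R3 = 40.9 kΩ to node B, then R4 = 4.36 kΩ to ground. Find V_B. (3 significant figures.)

Node A sees R2 in parallel with the series input of stage 2, R3 + R4 = 45.26 kΩ.
R2 ‖ (R3+R4) = 3.843 kΩ.
V_A = 20.0 × 3.843/(30.0 + 3.843) = 2.271 V.
Stage 2 is unloaded, so V_B = V_A · R4/(R3+R4) = 2.271 × 4.36/45.26 = 0.2188 V.

V_B ≈ 0.219 V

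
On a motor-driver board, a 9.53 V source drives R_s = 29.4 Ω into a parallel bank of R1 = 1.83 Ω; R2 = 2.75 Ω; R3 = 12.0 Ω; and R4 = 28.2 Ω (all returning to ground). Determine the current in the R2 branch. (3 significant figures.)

I ≈ 0.111 A

Parallel bank: R_p = 1/(1/1.83 + 1/2.75 + 1/12.0 + 1/28.2) = 0.9719 Ω.
V_A = 9.53 × 0.9719/30.37 = 0.3050 V.
Branch current I = V_A/R2 = 0.3050/2.75 = 0.1109 A.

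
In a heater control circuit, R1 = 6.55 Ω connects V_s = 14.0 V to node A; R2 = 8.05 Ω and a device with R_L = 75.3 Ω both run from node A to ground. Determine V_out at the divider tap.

V_out ≈ 7.37 V

First combine the lower leg with the load: R2 ‖ R_L = 7.273 Ω.
Then V_out = V_s · R2'/(R1 + R2') = 14.0 × 7.273/13.82 = 7.366 V.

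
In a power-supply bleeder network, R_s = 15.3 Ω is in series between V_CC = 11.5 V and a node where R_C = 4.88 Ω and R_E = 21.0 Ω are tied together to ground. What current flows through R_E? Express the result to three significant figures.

I ≈ 0.113 A

Combine the parallel branches: R_p = (1/4.88 + 1/21.0)⁻¹ = 3.960 Ω.
Node voltage V_A = V_CC · R_p/(R_s + R_p) = 11.5 × 0.2056 = 2.364 V.
I(R_E) = V_A / R_E = 2.364/21.0 = 0.1126 A.
(Check via current divider: I_total = 0.5971 A; share G_k/ΣG = 0.1886 → same result.)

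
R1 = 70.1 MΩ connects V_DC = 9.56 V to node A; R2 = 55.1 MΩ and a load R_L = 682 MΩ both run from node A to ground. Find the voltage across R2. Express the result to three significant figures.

R2 ‖ R_L = (55.1 × 682)/(55.1 + 682) = 50.98 MΩ.
Then V_out = V_DC · R2'/(R1 + R2') = 9.56 × 50.98/121.1 = 4.025 V.

V_out ≈ 4.03 V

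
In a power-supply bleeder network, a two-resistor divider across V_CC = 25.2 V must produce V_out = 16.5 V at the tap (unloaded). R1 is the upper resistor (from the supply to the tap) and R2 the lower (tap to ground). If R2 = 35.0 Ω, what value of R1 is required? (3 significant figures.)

R1 ≈ 18.5 Ω

V_out/V_CC = R2/(R1+R2) = 0.6548.
So R1 = R2 · (V_CC/V_out − 1) = 35.0 × (25.2/16.5 − 1) = 35.0 × 0.5273 = 18.45 Ω.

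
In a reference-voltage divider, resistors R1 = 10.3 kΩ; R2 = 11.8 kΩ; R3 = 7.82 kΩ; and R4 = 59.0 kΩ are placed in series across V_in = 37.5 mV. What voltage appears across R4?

ΣR = 10.3 + 11.8 + 7.82 + 59.0 = 88.92 kΩ.
Voltage divider: V = V_in · (59.00 / 88.92) = 37.5 × 0.6635 = 24.88 mV.

V ≈ 24.9 mV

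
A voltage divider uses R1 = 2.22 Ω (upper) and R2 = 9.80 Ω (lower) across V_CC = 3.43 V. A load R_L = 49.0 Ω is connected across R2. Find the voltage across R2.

The load sits in parallel with R2, giving an effective lower resistance R2' = R2·R_L/(R2+R_L) = 8.167 Ω.
Voltage divider with the loaded lower leg: V_out = 3.43 × 8.167/(2.22 + 8.167) = 3.43 × 0.7863 = 2.697 V.
(Unloaded it would be 2.80 V; the load pulls it down.)

V_out ≈ 2.70 V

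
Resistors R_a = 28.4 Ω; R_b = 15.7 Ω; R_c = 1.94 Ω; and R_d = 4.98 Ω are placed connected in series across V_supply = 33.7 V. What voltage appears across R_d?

V ≈ 3.29 V

Total series resistance ΣR = 28.4 + 15.7 + 1.94 + 4.98 = 51.02 Ω.
Voltage divider: V = V_supply · (4.980 / 51.02) = 33.7 × 0.09761 = 3.289 V.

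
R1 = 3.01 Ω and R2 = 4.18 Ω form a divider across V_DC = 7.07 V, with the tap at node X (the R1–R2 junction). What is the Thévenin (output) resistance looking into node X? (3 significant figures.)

R_th ≈ 1.75 Ω

With V_DC suppressed (replaced by a short), R_th = R1 ‖ R2 = (3.010 × 4.18)/(3.010 + 4.18) = 1.750 Ω.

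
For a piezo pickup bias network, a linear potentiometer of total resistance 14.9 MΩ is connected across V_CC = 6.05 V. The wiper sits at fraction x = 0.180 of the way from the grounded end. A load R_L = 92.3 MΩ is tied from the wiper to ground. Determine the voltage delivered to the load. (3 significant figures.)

V_out ≈ 1.06 V

Lower segment x·R_p = 2.682 MΩ; upper segment (1−x)·R_p = 12.22 MΩ.
R_L loads the lower segment: effective lower R = 2.606 MΩ.
V_out = 6.05 × 2.606/(12.22 + 2.606) = 1.064 V.
(Unloaded: V_out = x·V_CC = 1.09 V.)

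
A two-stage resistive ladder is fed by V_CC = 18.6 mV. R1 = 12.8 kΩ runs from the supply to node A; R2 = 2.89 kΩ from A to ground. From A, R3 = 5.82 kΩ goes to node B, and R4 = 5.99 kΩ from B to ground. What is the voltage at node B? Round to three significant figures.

The second stage (R3 + R4 = 11.81 kΩ) loads node A in parallel with R2.
Effective lower resistance at A: R2 ‖ 11.81 = 2.322 kΩ.
V_A = 18.6 × 2.322/(12.8 + 2.322) = 2.856 mV.
V_B = V_A × 0.5072 = 1.448 mV.

V_B ≈ 1.45 mV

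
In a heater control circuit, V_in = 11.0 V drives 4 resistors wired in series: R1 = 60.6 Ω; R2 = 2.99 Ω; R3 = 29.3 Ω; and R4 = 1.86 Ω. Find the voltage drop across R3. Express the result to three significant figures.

ΣR = 60.6 + 2.99 + 29.3 + 1.86 = 94.75 Ω.
V = V_in · R/ΣR = 11.0 × 0.3092 = 3.402 V.

V ≈ 3.40 V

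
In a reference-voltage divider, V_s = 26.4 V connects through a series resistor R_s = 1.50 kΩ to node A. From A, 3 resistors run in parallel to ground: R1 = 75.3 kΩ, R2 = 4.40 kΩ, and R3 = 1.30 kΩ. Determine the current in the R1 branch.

Combine the parallel branches: R_p = (1/75.3 + 1/4.40 + 1/1.30)⁻¹ = 0.9903 kΩ.
Node voltage V_A = V_s · R_p/(R_s + R_p) = 26.4 × 0.3977 = 10.50 V.
I(R1) = V_A / R1 = 10.50/75.3 = 0.1394 mA.

I ≈ 0.139 mA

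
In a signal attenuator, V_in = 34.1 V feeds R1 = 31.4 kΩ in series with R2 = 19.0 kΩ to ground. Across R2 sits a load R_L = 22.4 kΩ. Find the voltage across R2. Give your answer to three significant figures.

The load sits in parallel with R2, giving an effective lower resistance R2' = R2·R_L/(R2+R_L) = 10.28 kΩ.
Then V_out = V_in · R2'/(R1 + R2') = 34.1 × 10.28/41.68 = 8.411 V.
(Unloaded it would be 12.9 V; the load pulls it down.)

V_out ≈ 8.41 V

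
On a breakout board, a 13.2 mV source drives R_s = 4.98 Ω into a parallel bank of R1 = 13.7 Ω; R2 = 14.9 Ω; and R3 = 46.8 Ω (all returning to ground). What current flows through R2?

Parallel bank: R_p = 1/(1/13.7 + 1/14.9 + 1/46.8) = 6.193 Ω.
V_A = 13.2 × 6.193/11.17 = 7.316 mV.
Branch current I = V_A/R2 = 7.316/14.9 = 0.4910 mA.
(Equivalently: I_total = 1.181 mA, then current-divider fraction G_k/ΣG = 0.4156.)

I ≈ 0.491 mA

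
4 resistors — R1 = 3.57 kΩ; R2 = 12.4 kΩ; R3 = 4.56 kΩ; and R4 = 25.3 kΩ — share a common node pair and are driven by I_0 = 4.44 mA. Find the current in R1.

I ≈ 2.01 mA

Conductances: ΣG = 1/3.57 + 1/12.4 + 1/4.56 + 1/25.3 = 0.6196 (1/kΩ).
Current divider: I(R1) = I_0 · G_k/ΣG = 4.44 × (0.2801/0.6196) = 4.44 × 0.4521 = 2.007 mA.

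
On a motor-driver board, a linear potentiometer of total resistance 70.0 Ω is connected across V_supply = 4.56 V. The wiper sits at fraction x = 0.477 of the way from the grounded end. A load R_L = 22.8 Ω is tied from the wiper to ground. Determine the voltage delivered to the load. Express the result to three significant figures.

V_out ≈ 1.23 V

The pot divides into 36.61 Ω above the wiper and 33.39 Ω below.
(x·R_p) ‖ R_L = 13.55 Ω.
Loaded-divider output: V_out = 4.56 × 0.2701 = 1.232 V.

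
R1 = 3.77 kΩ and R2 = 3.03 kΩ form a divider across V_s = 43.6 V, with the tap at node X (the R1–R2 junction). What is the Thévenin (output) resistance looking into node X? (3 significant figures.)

R_th ≈ 1.68 kΩ

Looking into X with the source shorted: R_th = R1·R2/(R1+R2) = 3.770 × 3.03/6.800 = 1.680 kΩ.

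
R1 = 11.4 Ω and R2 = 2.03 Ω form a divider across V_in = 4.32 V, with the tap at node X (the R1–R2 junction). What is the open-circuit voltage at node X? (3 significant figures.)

With X open, the divider is unloaded: V_th = 4.32 × 2.03/13.43 = 0.6530 V.

V_th ≈ 0.653 V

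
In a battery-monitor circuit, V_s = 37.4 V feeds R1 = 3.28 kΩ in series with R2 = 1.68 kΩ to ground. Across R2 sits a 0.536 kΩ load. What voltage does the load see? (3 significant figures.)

The load sits in parallel with R2, giving an effective lower resistance R2' = R2·R_L/(R2+R_L) = 0.4064 kΩ.
Voltage divider with the loaded lower leg: V_out = 37.4 × 0.4064/(3.28 + 0.4064) = 37.4 × 0.1102 = 4.123 V.

V_out ≈ 4.12 V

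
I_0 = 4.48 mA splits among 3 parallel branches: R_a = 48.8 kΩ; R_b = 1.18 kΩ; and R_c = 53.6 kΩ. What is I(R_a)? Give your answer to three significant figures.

Total conductance ΣG = 1/48.8 + 1/1.18 + 1/53.6 = 0.8866 (units of 1/kΩ).
Current divider: I(R_a) = I_0 · G_k/ΣG = 4.48 × (0.02049/0.8866) = 4.48 × 0.02311 = 0.1035 mA.

I ≈ 0.104 mA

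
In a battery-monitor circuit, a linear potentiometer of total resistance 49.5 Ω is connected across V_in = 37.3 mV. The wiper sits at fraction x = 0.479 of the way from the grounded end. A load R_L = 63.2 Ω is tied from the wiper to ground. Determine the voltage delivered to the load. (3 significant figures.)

V_out ≈ 14.9 mV

The pot divides into 25.79 Ω above the wiper and 23.71 Ω below.
Lower segment in parallel with the load: 23.71 ‖ 63.2 = 17.24 Ω.
V_out = 37.3 × 17.24/(25.79 + 17.24) = 14.95 mV.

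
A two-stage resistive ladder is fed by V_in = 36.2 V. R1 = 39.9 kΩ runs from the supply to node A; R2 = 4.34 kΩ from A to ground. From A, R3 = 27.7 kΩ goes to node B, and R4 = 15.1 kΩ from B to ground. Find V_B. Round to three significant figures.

Node A sees R2 in parallel with the series input of stage 2, R3 + R4 = 42.80 kΩ.
Effective lower resistance at A: R2 ‖ 42.80 = 3.940 kΩ.
So V_A = 36.2 × 0.08988 = 3.254 V.
Then the unloaded second divider: V_B = V_A × R4/(R3+R4) = 3.254 × 0.3528 = 1.148 V.

V_B ≈ 1.15 V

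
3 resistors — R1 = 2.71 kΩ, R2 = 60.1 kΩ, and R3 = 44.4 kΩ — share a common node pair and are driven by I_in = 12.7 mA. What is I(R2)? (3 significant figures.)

I ≈ 0.518 mA

Conductances: ΣG = 1/2.71 + 1/60.1 + 1/44.4 = 0.4082 (1/kΩ).
Current divider: I(R2) = I_in · G_k/ΣG = 12.7 × (0.01664/0.4082) = 12.7 × 0.04077 = 0.5177 mA.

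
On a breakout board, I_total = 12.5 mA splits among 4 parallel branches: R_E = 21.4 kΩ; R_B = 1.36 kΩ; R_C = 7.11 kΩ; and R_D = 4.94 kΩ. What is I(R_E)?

I ≈ 0.519 mA

ΣG = 1/21.4 + 1/1.36 + 1/7.11 + 1/4.94 = 1.125.
Current divider: I(R_E) = I_total · G_k/ΣG = 12.5 × (0.04673/1.125) = 12.5 × 0.04153 = 0.5192 mA.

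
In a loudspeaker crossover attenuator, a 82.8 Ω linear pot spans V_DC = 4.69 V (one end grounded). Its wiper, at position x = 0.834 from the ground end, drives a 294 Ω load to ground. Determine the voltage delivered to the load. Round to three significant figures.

V_out ≈ 3.76 V

Lower segment x·R_p = 69.06 Ω; upper segment (1−x)·R_p = 13.74 Ω.
Lower segment in parallel with the load: 69.06 ‖ 294 = 55.92 Ω.
Loaded-divider output: V_out = 4.69 × 0.8027 = 3.765 V.
(Unloaded: V_out = x·V_DC = 3.91 V.)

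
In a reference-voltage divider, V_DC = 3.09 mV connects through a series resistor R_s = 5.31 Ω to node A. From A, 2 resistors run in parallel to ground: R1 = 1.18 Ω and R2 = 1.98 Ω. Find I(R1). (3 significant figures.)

Combine the parallel branches: R_p = (1/1.18 + 1/1.98)⁻¹ = 0.7394 Ω.
Node voltage V_A = V_DC · R_p/(R_s + R_p) = 3.09 × 0.1222 = 0.3777 mV.
I(R1) = V_A / R1 = 0.3777/1.18 = 0.3201 mA.

I ≈ 0.320 mA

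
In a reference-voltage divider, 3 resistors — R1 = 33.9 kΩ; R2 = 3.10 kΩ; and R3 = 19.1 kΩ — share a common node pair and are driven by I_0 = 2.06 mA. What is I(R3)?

Total conductance ΣG = 1/33.9 + 1/3.10 + 1/19.1 = 0.4044 (units of 1/kΩ).
Current divider: I(R3) = I_0 · G_k/ΣG = 2.06 × (0.05236/0.4044) = 2.06 × 0.1295 = 0.2667 mA.

I ≈ 0.267 mA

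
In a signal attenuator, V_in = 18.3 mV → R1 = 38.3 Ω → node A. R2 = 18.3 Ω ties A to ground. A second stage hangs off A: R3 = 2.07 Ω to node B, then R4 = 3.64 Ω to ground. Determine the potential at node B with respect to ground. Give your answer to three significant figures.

V_B ≈ 1.19 mV

Node A sees R2 in parallel with the series input of stage 2, R3 + R4 = 5.710 Ω.
R2 ‖ (R3+R4) = 4.352 Ω.
First divider: V_A = V_in · 4.352/(38.3 + 4.352) = 1.867 mV.
Stage 2 is unloaded, so V_B = V_A · R4/(R3+R4) = 1.867 × 3.64/5.710 = 1.190 mV.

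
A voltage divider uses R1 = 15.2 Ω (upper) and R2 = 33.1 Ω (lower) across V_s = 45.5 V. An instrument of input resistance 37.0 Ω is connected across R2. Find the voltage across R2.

V_out ≈ 24.3 V

R2 ‖ R_L = (33.1 × 37.0)/(33.1 + 37.0) = 17.47 Ω.
Then V_out = V_s · R2'/(R1 + R2') = 45.5 × 17.47/32.67 = 24.33 V.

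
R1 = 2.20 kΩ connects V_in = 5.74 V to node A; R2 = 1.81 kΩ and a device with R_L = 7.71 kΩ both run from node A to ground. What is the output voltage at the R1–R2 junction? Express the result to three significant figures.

V_out ≈ 2.30 V

First combine the lower leg with the load: R2 ‖ R_L = 1.466 kΩ.
Then V_out = V_in · R2'/(R1 + R2') = 5.74 × 1.466/3.666 = 2.295 V.
(Unloaded it would be 2.59 V; the load pulls it down.)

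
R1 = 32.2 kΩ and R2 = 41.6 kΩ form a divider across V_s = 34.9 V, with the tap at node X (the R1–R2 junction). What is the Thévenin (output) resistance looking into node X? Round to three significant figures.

R_th ≈ 18.2 kΩ

With V_s suppressed (replaced by a short), R_th = R1 ‖ R2 = (32.20 × 41.6)/(32.20 + 41.6) = 18.15 kΩ.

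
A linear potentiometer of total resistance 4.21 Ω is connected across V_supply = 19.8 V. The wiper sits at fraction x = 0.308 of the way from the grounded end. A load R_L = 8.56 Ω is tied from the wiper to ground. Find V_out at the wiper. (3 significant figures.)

V_out ≈ 5.52 V

Split the track: R_lower = x·R_p = 1.297 Ω, R_upper = (1−x)·R_p = 2.913 Ω.
Lower segment in parallel with the load: 1.297 ‖ 8.56 = 1.126 Ω.
V_out = 19.8 × 1.126/(2.913 + 1.126) = 5.520 V.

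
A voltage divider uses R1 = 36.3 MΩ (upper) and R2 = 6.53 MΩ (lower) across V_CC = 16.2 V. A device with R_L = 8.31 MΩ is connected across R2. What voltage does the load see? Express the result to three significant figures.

V_out ≈ 1.48 V

R2 ‖ R_L = (6.53 × 8.31)/(6.53 + 8.31) = 3.657 MΩ.
Then V_out = V_CC · R2'/(R1 + R2') = 16.2 × 3.657/39.96 = 1.483 V.
(Unloaded it would be 2.47 V; the load pulls it down.)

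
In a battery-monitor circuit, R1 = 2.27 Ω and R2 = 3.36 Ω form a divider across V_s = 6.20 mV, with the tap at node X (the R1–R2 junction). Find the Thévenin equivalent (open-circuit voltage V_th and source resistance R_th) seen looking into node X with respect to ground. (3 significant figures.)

V_th is the unloaded tap voltage: V_s · R2/(R1+R2) = 6.20 × 0.5968 = 3.700 mV.
With V_s suppressed (replaced by a short), R_th = R1 ‖ R2 = (2.270 × 3.36)/(2.270 + 3.36) = 1.355 Ω.

V_th ≈ 3.70 mV, R_th ≈ 1.35 Ω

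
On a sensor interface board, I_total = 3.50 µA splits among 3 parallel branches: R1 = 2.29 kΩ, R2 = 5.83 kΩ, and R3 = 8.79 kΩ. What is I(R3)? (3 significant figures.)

I ≈ 0.552 µA

Conductances: ΣG = 1/2.29 + 1/5.83 + 1/8.79 = 0.7220 (1/kΩ).
R3 takes the fraction G_k/ΣG = 0.1138/0.7220 = 0.1576, so I = 3.50 × 0.1576 = 0.5515 µA.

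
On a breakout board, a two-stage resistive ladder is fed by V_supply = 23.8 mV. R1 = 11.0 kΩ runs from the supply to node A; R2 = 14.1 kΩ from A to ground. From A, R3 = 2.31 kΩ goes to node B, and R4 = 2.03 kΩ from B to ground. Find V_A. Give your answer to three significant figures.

V_A ≈ 5.52 mV

The second stage (R3 + R4 = 4.340 kΩ) loads node A in parallel with R2.
R2 ‖ (R3+R4) = 3.319 kΩ.
V_A = 23.8 × 3.319/(11.0 + 3.319) = 5.516 mV.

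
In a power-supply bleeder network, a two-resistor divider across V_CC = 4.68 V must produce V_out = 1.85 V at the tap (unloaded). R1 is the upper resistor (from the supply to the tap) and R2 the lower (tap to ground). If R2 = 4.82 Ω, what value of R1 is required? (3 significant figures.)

R1 ≈ 7.37 Ω

V_out/V_CC = R2/(R1+R2) = 0.3953.
Rearranging, R1 = R2·(1−k)/k = 4.82 × 1.530 = 7.373 Ω.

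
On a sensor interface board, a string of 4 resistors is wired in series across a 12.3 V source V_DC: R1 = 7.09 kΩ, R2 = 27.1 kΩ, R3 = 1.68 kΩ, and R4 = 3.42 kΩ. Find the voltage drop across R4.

V ≈ 1.07 V

Series total: ΣR = 7.09 + 27.1 + 1.68 + 3.42 = 39.29 kΩ.
V = V_DC · R/ΣR = 12.3 × 0.08705 = 1.071 V.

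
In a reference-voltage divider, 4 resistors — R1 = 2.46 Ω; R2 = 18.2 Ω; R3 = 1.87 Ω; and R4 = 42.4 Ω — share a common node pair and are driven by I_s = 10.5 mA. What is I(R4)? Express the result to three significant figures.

I ≈ 0.243 mA

Total conductance ΣG = 1/2.46 + 1/18.2 + 1/1.87 + 1/42.4 = 1.020 (units of 1/Ω).
By the current-divider rule, I = I_s · G_k/ΣG = 10.5 × 0.02313 = 0.2428 mA.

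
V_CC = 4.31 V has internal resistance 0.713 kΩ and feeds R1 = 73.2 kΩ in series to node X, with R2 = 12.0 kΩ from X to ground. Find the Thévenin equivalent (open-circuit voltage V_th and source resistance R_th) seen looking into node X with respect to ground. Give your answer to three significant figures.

V_th ≈ 0.602 V, R_th ≈ 10.3 kΩ

R1' = 0.713 + 73.2 = 73.91 kΩ (source resistance + R1).
V_th is the unloaded tap voltage: V_CC · R2/(R1'+R2) = 4.31 × 0.1397 = 0.6020 V.
Zeroing V_CC shorts the top of R1' to ground, so R_th = R1' ‖ R2 = 10.32 kΩ.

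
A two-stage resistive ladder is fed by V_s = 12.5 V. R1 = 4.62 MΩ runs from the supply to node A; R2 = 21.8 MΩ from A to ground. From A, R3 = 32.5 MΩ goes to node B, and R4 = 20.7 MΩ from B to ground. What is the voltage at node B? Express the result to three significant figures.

Node A sees R2 in parallel with the series input of stage 2, R3 + R4 = 53.20 MΩ.
R2 ‖ (R3+R4) = 15.46 MΩ.
First divider: V_A = V_s · 15.46/(4.62 + 15.46) = 9.625 V.
Then the unloaded second divider: V_B = V_A × R4/(R3+R4) = 9.625 × 0.3891 = 3.745 V.

V_B ≈ 3.74 V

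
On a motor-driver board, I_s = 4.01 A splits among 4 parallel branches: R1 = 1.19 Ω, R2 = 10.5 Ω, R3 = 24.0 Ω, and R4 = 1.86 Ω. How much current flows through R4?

ΣG = 1/1.19 + 1/10.5 + 1/24.0 + 1/1.86 = 1.515.
By the current-divider rule, I = I_s · G_k/ΣG = 4.01 × 0.3549 = 1.423 A.

I ≈ 1.42 A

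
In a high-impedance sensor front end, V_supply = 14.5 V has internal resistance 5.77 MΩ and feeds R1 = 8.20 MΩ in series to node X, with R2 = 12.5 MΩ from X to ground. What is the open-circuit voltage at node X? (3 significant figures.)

R1' = 5.77 + 8.20 = 13.97 MΩ (source resistance + R1).
V_th is the unloaded tap voltage: V_supply · R2/(R1'+R2) = 14.5 × 0.4722 = 6.847 V.

V_th ≈ 6.85 V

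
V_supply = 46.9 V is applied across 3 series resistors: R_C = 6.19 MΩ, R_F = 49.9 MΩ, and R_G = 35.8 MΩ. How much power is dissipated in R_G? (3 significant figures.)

The common current is I = 46.9/91.89 = 0.5104 µA.
P(R_G) = I²·R_G = (0.5104)² × 35.8 = 9.326 µW.

P ≈ 9.33 µW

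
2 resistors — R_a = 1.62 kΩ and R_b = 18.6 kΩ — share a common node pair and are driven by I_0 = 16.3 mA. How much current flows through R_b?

Two-branch current divider: I_k = I_0 · R_other/(R_1 + R_2).
So I = 16.3 × 1.62/20.22 = 1.306 mA.

I ≈ 1.31 mA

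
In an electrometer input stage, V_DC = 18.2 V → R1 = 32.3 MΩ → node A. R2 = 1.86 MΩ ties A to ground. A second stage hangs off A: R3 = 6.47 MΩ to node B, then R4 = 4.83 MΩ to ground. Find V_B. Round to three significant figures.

V_B ≈ 0.367 V

Looking into the second stage from A: R3 + R4 = 11.30 MΩ appears in parallel with R2.
Effective lower resistance at A: R2 ‖ 11.30 = 1.597 MΩ.
So V_A = 18.2 × 0.04712 = 0.8575 V.
Then the unloaded second divider: V_B = V_A × R4/(R3+R4) = 0.8575 × 0.4274 = 0.3665 V.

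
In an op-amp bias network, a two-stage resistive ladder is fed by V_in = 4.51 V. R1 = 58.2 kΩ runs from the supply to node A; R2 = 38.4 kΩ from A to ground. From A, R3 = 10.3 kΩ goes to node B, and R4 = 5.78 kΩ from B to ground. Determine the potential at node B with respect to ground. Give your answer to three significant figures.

V_B ≈ 0.264 V

The second stage (R3 + R4 = 16.08 kΩ) loads node A in parallel with R2.
Effective lower resistance at A: R2 ‖ 16.08 = 11.33 kΩ.
So V_A = 4.51 × 0.1630 = 0.7351 V.
Stage 2 is unloaded, so V_B = V_A · R4/(R3+R4) = 0.7351 × 5.78/16.08 = 0.2642 V.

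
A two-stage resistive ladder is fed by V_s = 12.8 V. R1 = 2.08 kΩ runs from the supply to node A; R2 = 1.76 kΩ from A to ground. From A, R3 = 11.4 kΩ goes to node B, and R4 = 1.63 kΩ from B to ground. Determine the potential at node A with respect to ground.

Node A sees R2 in parallel with the series input of stage 2, R3 + R4 = 13.03 kΩ.
R2 ‖ (R3+R4) = 1.551 kΩ.
First divider: V_A = V_s · 1.551/(2.08 + 1.551) = 5.467 V.

V_A ≈ 5.47 V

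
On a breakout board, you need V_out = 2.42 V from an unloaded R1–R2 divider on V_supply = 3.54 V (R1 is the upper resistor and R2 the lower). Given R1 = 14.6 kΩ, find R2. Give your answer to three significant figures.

R2 ≈ 31.5 kΩ

V_out/V_supply = R2/(R1+R2) = 0.6836.
So R2 = R1 · V_out/(V_supply − V_out) = 14.6 × 2.42/(3.54 − 2.42) = 14.6 × 2.161 = 31.55 kΩ.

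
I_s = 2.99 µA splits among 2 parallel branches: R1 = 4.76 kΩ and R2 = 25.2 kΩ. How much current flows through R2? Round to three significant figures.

Two-branch current divider: I_k = I_s · R_other/(R_1 + R_2).
So I = 2.99 × 4.76/29.96 = 0.4750 µA.

I ≈ 0.475 µA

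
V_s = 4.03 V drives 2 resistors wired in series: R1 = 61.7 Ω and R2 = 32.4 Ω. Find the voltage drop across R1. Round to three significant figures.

V ≈ 2.64 V

Series total: ΣR = 61.7 + 32.4 = 94.10 Ω.
Voltage divider: V = V_s · (61.70 / 94.10) = 4.03 × 0.6557 = 2.642 V.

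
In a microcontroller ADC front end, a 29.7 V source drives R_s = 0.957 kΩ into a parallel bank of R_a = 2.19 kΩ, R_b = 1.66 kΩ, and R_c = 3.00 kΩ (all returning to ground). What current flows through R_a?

I ≈ 5.81 mA

Combine the parallel branches: R_p = (1/2.19 + 1/1.66 + 1/3.00)⁻¹ = 0.7182 kΩ.
V_A by voltage divider: V_A = 29.7 × 0.7182/(0.957 + 0.7182) = 12.73 V.
I(R_a) = V_A / R_a = 12.73/2.19 = 5.814 mA.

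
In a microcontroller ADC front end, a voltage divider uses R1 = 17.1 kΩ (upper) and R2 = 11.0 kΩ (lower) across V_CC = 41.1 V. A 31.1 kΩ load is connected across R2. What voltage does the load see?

V_out ≈ 13.2 V

R2 ‖ R_L = (11.0 × 31.1)/(11.0 + 31.1) = 8.126 kΩ.
Voltage divider with the loaded lower leg: V_out = 41.1 × 8.126/(17.1 + 8.126) = 41.1 × 0.3221 = 13.24 V.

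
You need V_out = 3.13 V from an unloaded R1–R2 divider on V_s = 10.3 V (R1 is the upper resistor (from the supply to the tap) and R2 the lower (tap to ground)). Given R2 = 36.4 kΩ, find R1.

The divider ratio is R2/(R1+R2) = 3.13/10.3 = 0.3039.
So R1 = R2 · (V_s/V_out − 1) = 36.4 × (10.3/3.13 − 1) = 36.4 × 2.291 = 83.38 kΩ.

R1 ≈ 83.4 kΩ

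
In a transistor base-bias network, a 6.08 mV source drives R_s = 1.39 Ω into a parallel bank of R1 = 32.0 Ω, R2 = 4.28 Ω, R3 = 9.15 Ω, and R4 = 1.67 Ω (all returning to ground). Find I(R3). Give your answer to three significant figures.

I ≈ 0.282 mA

Combine the parallel branches: R_p = (1/32.0 + 1/4.28 + 1/9.15 + 1/1.67)⁻¹ = 1.028 Ω.
V_A by voltage divider: V_A = 6.08 × 1.028/(1.39 + 1.028) = 2.585 mV.
I(R3) = V_A / R3 = 2.585/9.15 = 0.2825 mA.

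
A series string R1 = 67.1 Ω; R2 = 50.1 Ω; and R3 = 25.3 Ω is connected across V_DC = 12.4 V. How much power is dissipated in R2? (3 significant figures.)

The common current is I = 12.4/142.5 = 0.08702 A.
P(R2) = I²·R2 = (0.08702)² × 50.1 = 0.3794 W.

P ≈ 0.379 W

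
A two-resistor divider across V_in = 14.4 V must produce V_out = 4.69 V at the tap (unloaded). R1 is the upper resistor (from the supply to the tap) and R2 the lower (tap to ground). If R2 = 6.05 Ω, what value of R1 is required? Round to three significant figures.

Required fraction k = V_out/V_in = 0.3257.
So R1 = R2 · (V_in/V_out − 1) = 6.05 × (14.4/4.69 − 1) = 6.05 × 2.070 = 12.53 Ω.

R1 ≈ 12.5 Ω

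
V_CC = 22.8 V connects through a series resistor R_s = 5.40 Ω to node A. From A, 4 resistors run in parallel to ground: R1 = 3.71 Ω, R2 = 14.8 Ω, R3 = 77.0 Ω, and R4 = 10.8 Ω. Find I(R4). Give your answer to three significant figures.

I ≈ 0.623 A

Combine the parallel branches: R_p = (1/3.71 + 1/14.8 + 1/77.0 + 1/10.8)⁻¹ = 2.259 Ω.
Node voltage V_A = V_CC · R_p/(R_s + R_p) = 22.8 × 0.2949 = 6.725 V.
I(R4) = V_A / R4 = 6.725/10.8 = 0.6227 A.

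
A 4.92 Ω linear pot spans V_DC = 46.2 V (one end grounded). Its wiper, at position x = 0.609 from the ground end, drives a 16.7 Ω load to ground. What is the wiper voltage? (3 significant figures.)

Split the track: R_lower = x·R_p = 2.996 Ω, R_upper = (1−x)·R_p = 1.924 Ω.
Lower segment in parallel with the load: 2.996 ‖ 16.7 = 2.540 Ω.
V_out = 46.2 × 2.540/(1.924 + 2.540) = 26.29 V.
(Unloaded: V_out = x·V_DC = 28.1 V.)

V_out ≈ 26.3 V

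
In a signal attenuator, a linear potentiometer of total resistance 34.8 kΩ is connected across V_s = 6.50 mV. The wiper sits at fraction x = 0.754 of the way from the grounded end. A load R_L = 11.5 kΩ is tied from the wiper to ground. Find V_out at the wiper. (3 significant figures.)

Lower segment x·R_p = 26.24 kΩ; upper segment (1−x)·R_p = 8.561 kΩ.
Lower segment in parallel with the load: 26.24 ‖ 11.5 = 7.996 kΩ.
Loaded-divider output: V_out = 6.50 × 0.4829 = 3.139 mV.

V_out ≈ 3.14 mV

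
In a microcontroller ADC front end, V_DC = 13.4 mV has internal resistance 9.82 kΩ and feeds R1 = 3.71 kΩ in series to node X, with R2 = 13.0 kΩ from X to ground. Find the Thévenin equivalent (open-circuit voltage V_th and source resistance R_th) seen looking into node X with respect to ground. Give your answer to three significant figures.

R1' = 9.82 + 3.71 = 13.53 kΩ (source resistance + R1).
V_th is the unloaded tap voltage: V_DC · R2/(R1'+R2) = 13.4 × 0.4900 = 6.566 mV.
With V_DC suppressed (replaced by a short), R_th = R1' ‖ R2 = (13.53 × 13.0)/(13.53 + 13.0) = 6.630 kΩ.

V_th ≈ 6.57 mV, R_th ≈ 6.63 kΩ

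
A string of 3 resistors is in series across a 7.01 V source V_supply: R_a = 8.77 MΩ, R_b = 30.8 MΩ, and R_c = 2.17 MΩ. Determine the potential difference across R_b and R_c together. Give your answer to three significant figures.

V ≈ 5.54 V

Total series resistance ΣR = 8.77 + 30.8 + 2.17 = 41.74 MΩ.
R_{R_b..R_c} = 30.8 + 2.17 = 32.97 MΩ.
Voltage divider: V = V_supply · (32.97 / 41.74) = 7.01 × 0.7899 = 5.537 V.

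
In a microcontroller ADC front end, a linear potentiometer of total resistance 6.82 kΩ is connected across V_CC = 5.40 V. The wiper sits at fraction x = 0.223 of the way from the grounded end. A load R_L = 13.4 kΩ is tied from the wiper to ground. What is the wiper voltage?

V_out ≈ 1.11 V

The pot divides into 5.299 kΩ above the wiper and 1.521 kΩ below.
(x·R_p) ‖ R_L = 1.366 kΩ.
Loaded-divider output: V_out = 5.40 × 0.2049 = 1.107 V.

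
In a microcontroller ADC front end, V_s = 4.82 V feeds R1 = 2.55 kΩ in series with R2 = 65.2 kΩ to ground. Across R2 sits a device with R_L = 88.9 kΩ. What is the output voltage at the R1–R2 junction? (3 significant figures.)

The load sits in parallel with R2, giving an effective lower resistance R2' = R2·R_L/(R2+R_L) = 37.61 kΩ.
Then V_out = V_s · R2'/(R1 + R2') = 4.82 × 37.61/40.16 = 4.514 V.
(Unloaded it would be 4.64 V; the load pulls it down.)

V_out ≈ 4.51 V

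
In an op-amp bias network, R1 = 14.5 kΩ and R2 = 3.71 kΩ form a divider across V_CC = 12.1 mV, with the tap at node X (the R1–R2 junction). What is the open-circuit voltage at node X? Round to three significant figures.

V_th ≈ 2.47 mV

Open-circuit (no load on X): V_th = V_CC · R2/(R1 + R2) = 12.1 × 3.71/(14.50 + 3.71) = 2.465 mV.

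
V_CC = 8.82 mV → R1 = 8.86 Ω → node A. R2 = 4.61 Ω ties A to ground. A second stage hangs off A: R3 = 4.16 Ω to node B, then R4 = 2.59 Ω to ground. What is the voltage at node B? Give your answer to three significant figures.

Looking into the second stage from A: R3 + R4 = 6.750 Ω appears in parallel with R2.
R2 ‖ (R3+R4) = 2.739 Ω.
First divider: V_A = V_CC · 2.739/(8.86 + 2.739) = 2.083 mV.
V_B = V_A × 0.3837 = 0.7992 mV.

V_B ≈ 0.799 mV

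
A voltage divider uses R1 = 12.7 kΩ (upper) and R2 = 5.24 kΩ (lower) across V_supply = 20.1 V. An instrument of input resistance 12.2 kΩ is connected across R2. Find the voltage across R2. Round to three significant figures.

V_out ≈ 4.50 V

R2 ‖ R_L = (5.24 × 12.2)/(5.24 + 12.2) = 3.666 kΩ.
Voltage divider with the loaded lower leg: V_out = 20.1 × 3.666/(12.7 + 3.666) = 20.1 × 0.2240 = 4.502 V.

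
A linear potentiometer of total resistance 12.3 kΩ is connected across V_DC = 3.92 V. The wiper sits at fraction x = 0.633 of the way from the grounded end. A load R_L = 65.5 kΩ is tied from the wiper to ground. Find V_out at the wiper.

V_out ≈ 2.38 V

The pot divides into 4.514 kΩ above the wiper and 7.786 kΩ below.
Lower segment in parallel with the load: 7.786 ‖ 65.5 = 6.959 kΩ.
Then V_out = V_DC · 6.959/(4.514 + 6.959) = 2.378 V.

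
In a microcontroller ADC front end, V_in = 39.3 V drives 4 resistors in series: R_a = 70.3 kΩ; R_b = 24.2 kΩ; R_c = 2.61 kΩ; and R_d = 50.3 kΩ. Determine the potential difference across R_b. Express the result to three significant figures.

Series total: ΣR = 70.3 + 24.2 + 2.61 + 50.3 = 147.4 kΩ.
By the voltage-divider rule, V = 39.3 × 24.20/147.4 = 6.452 V.

V ≈ 6.45 V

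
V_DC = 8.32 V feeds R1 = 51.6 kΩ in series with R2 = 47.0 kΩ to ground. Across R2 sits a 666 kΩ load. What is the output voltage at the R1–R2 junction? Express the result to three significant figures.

V_out ≈ 3.82 V

R2 ‖ R_L = (47.0 × 666)/(47.0 + 666) = 43.90 kΩ.
Then V_out = V_DC · R2'/(R1 + R2') = 8.32 × 43.90/95.50 = 3.825 V.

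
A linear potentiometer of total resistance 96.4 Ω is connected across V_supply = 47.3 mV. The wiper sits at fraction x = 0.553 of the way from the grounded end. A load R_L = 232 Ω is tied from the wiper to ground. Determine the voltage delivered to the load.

Split the track: R_lower = x·R_p = 53.31 Ω, R_upper = (1−x)·R_p = 43.09 Ω.
(x·R_p) ‖ R_L = 43.35 Ω.
V_out = 47.3 × 43.35/(43.09 + 43.35) = 23.72 mV.
(Unloaded: V_out = x·V_supply = 26.2 mV.)

V_out ≈ 23.7 mV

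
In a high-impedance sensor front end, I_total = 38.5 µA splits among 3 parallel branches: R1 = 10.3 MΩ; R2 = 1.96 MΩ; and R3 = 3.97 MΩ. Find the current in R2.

I ≈ 22.9 µA

ΣG = 1/10.3 + 1/1.96 + 1/3.97 = 0.8592.
Current divider: I(R2) = I_total · G_k/ΣG = 38.5 × (0.5102/0.8592) = 38.5 × 0.5938 = 22.86 µA.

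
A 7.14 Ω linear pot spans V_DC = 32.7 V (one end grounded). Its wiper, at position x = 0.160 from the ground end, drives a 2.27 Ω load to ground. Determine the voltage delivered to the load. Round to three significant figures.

V_out ≈ 3.68 V

The pot divides into 5.998 Ω above the wiper and 1.142 Ω below.
R_L loads the lower segment: effective lower R = 0.7599 Ω.
Loaded-divider output: V_out = 32.7 × 0.1125 = 3.677 V.
(Unloaded: V_out = x·V_DC = 5.23 V.)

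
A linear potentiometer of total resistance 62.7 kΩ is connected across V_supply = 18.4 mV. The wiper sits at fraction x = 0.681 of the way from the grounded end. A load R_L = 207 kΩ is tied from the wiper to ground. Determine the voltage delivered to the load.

V_out ≈ 11.8 mV

Lower segment x·R_p = 42.70 kΩ; upper segment (1−x)·R_p = 20.00 kΩ.
R_L loads the lower segment: effective lower R = 35.40 kΩ.
Then V_out = V_supply · 35.40/(20.00 + 35.40) = 11.76 mV.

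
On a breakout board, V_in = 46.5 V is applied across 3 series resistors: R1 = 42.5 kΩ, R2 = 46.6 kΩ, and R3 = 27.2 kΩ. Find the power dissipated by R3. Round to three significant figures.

Series current I = V_in/ΣR = 46.5/116.3 = 0.3998 mA.
P(R3) = I²·R3 = (0.3998)² × 27.2 = 4.348 mW.

P ≈ 4.35 mW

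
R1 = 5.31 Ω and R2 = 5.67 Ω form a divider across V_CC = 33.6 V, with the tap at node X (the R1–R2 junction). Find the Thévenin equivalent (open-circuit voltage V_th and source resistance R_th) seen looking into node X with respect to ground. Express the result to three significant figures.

With X open, the divider is unloaded: V_th = 33.6 × 5.67/10.98 = 17.35 V.
Zeroing V_CC shorts the top of R1 to ground, so R_th = R1 ‖ R2 = 2.742 Ω.

V_th ≈ 17.4 V, R_th ≈ 2.74 Ω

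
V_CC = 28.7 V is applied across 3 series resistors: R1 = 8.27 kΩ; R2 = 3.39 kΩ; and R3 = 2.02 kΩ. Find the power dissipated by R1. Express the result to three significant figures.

ΣR = 13.68 kΩ → I = 28.7/13.68 = 2.098 mA.
P(R1) = I²·R1 = (2.098)² × 8.27 = 36.40 mW.

P ≈ 36.4 mW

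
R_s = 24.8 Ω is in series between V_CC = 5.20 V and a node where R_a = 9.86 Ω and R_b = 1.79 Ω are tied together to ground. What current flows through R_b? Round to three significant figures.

I ≈ 0.167 A

Equivalent of the parallel group: R_p = 1.515 Ω.
V_A by voltage divider: V_A = 5.20 × 1.515/(24.8 + 1.515) = 0.2994 V.
I(R_b) = V_A / R_b = 0.2994/1.79 = 0.1672 A.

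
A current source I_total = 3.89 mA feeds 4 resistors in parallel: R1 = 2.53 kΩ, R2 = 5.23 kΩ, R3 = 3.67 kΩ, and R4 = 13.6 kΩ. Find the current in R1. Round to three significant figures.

I ≈ 1.65 mA

Conductances: ΣG = 1/2.53 + 1/5.23 + 1/3.67 + 1/13.6 = 0.9325 (1/kΩ).
R1 takes the fraction G_k/ΣG = 0.3953/0.9325 = 0.4239, so I = 3.89 × 0.4239 = 1.649 mA.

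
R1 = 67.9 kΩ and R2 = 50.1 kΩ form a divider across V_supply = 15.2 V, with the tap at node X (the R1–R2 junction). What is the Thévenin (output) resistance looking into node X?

Looking into X with the source shorted: R_th = R1·R2/(R1+R2) = 67.90 × 50.1/118.0 = 28.83 kΩ.

R_th ≈ 28.8 kΩ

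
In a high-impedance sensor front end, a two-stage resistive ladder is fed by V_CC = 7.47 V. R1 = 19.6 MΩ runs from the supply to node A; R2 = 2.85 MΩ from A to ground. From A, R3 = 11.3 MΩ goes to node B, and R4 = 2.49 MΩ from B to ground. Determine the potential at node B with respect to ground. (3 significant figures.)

The second stage (R3 + R4 = 13.79 MΩ) loads node A in parallel with R2.
R2 ‖ (R3+R4) = 2.362 MΩ.
So V_A = 7.47 × 0.1075 = 0.8034 V.
Then the unloaded second divider: V_B = V_A × R4/(R3+R4) = 0.8034 × 0.1806 = 0.1451 V.

V_B ≈ 0.145 V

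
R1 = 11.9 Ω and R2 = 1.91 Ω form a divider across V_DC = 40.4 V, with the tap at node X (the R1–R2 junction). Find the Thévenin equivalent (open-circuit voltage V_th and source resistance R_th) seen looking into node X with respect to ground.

With X open, the divider is unloaded: V_th = 40.4 × 1.91/13.81 = 5.588 V.
Looking into X with the source shorted: R_th = R1·R2/(R1+R2) = 11.90 × 1.91/13.81 = 1.646 Ω.

V_th ≈ 5.59 V, R_th ≈ 1.65 Ω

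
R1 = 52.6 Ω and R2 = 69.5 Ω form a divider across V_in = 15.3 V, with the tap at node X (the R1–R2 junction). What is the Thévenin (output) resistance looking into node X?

With V_in suppressed (replaced by a short), R_th = R1 ‖ R2 = (52.60 × 69.5)/(52.60 + 69.5) = 29.94 Ω.

R_th ≈ 29.9 Ω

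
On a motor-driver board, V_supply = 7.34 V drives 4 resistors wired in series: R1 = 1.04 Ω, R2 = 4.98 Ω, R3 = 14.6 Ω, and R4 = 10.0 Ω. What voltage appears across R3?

Total series resistance ΣR = 1.04 + 4.98 + 14.6 + 10.0 = 30.62 Ω.
By the voltage-divider rule, V = 7.34 × 14.60/30.62 = 3.500 V.

V ≈ 3.50 V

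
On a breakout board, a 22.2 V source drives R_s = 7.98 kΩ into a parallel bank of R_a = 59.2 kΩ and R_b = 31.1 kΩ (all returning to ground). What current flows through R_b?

Combine the parallel branches: R_p = (1/59.2 + 1/31.1)⁻¹ = 20.39 kΩ.
Node voltage V_A = V_s · R_p/(R_s + R_p) = 22.2 × 0.7187 = 15.96 V.
Branch current I = V_A/R_b = 15.96/31.1 = 0.5130 mA.

I ≈ 0.513 mA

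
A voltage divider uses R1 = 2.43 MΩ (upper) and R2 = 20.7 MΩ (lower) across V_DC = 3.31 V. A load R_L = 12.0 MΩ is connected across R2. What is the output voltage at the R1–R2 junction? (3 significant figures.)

R2 ‖ R_L = (20.7 × 12.0)/(20.7 + 12.0) = 7.596 MΩ.
Voltage divider with the loaded lower leg: V_out = 3.31 × 7.596/(2.43 + 7.596) = 3.31 × 0.7576 = 2.508 V.

V_out ≈ 2.51 V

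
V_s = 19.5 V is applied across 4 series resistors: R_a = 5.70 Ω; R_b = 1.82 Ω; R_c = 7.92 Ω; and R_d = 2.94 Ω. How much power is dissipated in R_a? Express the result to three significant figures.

P ≈ 6.42 W

The common current is I = 19.5/18.38 = 1.061 A.
V(R_a) = I·R = 6.047 V; P = V·I = 6.047 × 1.061 = 6.416 W.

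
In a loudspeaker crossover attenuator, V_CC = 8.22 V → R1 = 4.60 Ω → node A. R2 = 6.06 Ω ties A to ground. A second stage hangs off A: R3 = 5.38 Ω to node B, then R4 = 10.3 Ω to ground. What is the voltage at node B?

V_B ≈ 2.63 V

Node A sees R2 in parallel with the series input of stage 2, R3 + R4 = 15.68 Ω.
R2 ‖ (R3+R4) = 4.371 Ω.
V_A = 8.22 × 4.371/(4.60 + 4.371) = 4.005 V.
Then the unloaded second divider: V_B = V_A × R4/(R3+R4) = 4.005 × 0.6569 = 2.631 V.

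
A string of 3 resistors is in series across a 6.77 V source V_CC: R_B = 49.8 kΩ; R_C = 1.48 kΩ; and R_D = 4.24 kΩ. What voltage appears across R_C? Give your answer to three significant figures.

V ≈ 0.180 V

Total series resistance ΣR = 49.8 + 1.48 + 4.24 = 55.52 kΩ.
By the voltage-divider rule, V = 6.77 × 1.480/55.52 = 0.1805 V.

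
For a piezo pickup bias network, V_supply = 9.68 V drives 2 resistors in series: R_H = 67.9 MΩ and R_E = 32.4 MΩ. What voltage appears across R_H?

ΣR = 67.9 + 32.4 = 100.3 MΩ.
V = V_supply · R/ΣR = 9.68 × 0.6770 = 6.553 V.

V ≈ 6.55 V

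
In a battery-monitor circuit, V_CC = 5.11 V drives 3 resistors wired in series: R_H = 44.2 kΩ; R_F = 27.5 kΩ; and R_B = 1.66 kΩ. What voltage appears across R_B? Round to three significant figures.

Series total: ΣR = 44.2 + 27.5 + 1.66 = 73.36 kΩ.
V = V_CC · R/ΣR = 5.11 × 0.02263 = 0.1156 V.

V ≈ 0.116 V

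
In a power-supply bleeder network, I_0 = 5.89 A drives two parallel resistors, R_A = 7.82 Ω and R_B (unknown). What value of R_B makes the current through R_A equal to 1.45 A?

R_B ≈ 2.55 Ω

In a two-way split, I_A/I_0 = R_B/(R_A + R_B).
With f = 0.2462, R_B = R_A · f/(1−f) = 7.82 × 0.3266 = 2.554 Ω.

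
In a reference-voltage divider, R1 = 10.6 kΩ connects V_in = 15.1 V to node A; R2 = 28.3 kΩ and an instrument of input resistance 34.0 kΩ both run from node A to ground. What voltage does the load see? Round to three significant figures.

V_out ≈ 8.95 V

R2 ‖ R_L = (28.3 × 34.0)/(28.3 + 34.0) = 15.44 kΩ.
Then V_out = V_in · R2'/(R1 + R2') = 15.1 × 15.44/26.04 = 8.954 V.
(Unloaded it would be 11.0 V; the load pulls it down.)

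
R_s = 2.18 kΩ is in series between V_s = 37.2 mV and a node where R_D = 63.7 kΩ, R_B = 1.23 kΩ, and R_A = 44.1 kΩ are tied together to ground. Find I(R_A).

I ≈ 0.295 µA

Equivalent of the parallel group: R_p = 1.175 kΩ.
V_A by voltage divider: V_A = 37.2 × 1.175/(2.18 + 1.175) = 13.03 mV.
Branch current I = V_A/R_A = 13.03/44.1 = 0.2954 µA.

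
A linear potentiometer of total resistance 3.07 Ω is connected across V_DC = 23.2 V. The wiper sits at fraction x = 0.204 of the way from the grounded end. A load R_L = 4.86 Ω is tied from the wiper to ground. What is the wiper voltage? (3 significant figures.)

Split the track: R_lower = x·R_p = 0.6263 Ω, R_upper = (1−x)·R_p = 2.444 Ω.
(x·R_p) ‖ R_L = 0.5548 Ω.
V_out = 23.2 × 0.5548/(2.444 + 0.5548) = 4.292 V.
(Unloaded: V_out = x·V_DC = 4.73 V.)

V_out ≈ 4.29 V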